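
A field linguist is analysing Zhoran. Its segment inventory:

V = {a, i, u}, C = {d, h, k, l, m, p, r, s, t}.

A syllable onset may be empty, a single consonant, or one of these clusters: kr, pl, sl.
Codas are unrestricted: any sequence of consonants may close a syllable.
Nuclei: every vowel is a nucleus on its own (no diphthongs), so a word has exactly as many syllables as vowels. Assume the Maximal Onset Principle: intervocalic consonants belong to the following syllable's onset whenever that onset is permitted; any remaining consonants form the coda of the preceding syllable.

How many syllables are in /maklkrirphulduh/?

4

Vowels present: a, i, u, u; each is a nucleus, giving 4 syllables.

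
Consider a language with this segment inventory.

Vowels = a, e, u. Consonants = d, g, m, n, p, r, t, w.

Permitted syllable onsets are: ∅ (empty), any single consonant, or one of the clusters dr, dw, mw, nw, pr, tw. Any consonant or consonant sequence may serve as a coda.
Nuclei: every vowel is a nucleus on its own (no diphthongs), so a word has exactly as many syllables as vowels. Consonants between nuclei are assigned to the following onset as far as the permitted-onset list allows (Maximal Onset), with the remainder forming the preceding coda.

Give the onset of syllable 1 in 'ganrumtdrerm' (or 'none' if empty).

The vowels are a, u, e — 3 nuclei, so 3 syllables.
σ1/σ2 boundary: /nr/ splits as /n/ + /r/ (/r/ is the longest suffix that is a licit onset).
σ2/σ3 boundary: /mtdr/ — longest licit onset from the right is /dr/, leaving /mt/ as coda.
Result: gan.rumt.drerm.
Syllable 1 is /gan/: onset /g/, nucleus /a/, coda /n/.

g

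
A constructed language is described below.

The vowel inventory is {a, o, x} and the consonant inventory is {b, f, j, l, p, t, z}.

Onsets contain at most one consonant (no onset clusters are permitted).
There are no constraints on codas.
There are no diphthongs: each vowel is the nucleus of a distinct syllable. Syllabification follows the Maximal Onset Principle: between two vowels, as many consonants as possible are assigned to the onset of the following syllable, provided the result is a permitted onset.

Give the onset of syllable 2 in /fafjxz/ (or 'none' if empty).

Vowels present: a, x; each is a nucleus, giving 2 syllables.
Between /a/ (V1) and /x/ (V2): /fj/; trying suffixes from longest down, /j/ is the first permitted one, so coda /f/ | onset /j/.
Result: faf.jxz.
Syllable 2 is /jxz/: onset /j/, nucleus /x/, coda /z/.

j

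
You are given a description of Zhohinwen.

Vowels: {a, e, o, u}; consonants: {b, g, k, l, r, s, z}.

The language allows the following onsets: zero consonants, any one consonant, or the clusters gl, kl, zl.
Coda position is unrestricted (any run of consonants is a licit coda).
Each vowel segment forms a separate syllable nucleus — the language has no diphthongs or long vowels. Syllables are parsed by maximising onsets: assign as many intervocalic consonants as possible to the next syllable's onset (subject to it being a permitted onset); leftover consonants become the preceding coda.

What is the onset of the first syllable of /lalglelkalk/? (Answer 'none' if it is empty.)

The vowels are a, e, a — 3 nuclei, so 3 syllables.
/a…e/ gap (V1→V2): /lgl/; trying suffixes from longest down, /gl/ is the first permitted one, so coda /l/ | onset /gl/.
/e…a/ gap (V2→V3): /lk/ splits as /l/ + /k/ (/k/ is the longest suffix that is a licit onset).
Result: lal.glel.kalk.
Syllable 1 is /lal/: onset /l/, nucleus /a/, coda /l/.

l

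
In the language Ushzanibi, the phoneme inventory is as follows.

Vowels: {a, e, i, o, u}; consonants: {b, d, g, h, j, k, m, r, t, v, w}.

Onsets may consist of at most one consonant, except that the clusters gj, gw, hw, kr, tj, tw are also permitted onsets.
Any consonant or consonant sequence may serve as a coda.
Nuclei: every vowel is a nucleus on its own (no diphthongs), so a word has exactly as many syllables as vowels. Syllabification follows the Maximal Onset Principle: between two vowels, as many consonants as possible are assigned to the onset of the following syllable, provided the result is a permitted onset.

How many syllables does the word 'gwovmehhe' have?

The vowels are o, e, e — 3 nuclei, so 3 syllables.

3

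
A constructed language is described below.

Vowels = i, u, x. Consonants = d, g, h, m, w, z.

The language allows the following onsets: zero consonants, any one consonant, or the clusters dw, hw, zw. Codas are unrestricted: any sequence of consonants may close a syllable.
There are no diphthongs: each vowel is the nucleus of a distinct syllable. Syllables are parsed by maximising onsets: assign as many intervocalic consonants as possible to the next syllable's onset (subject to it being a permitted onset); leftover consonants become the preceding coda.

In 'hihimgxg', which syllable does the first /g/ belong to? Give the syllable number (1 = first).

The vowels are i, i, x — 3 nuclei, so 3 syllables.
/i…i/ gap (V1→V2): just /h/ — single C goes to the following onset.
/i…x/ gap (V2→V3): /mg/ — longest licit onset from the right is /g/, leaving /m/ as coda.
So the parse is hi.him.gxg.
The first /g/ is in the onset of syllable 3 (/gxg/).

3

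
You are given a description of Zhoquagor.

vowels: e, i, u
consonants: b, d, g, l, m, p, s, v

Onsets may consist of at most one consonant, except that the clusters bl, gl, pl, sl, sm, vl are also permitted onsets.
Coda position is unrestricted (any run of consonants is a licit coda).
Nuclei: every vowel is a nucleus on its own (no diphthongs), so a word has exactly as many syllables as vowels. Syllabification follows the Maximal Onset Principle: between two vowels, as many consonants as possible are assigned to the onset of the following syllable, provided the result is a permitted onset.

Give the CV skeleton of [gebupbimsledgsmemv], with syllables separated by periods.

The vowels are e, u, i, e, e — 5 nuclei, so 5 syllables.
V1 /e/ – V2 /u/: /b/ → onset of the next syllable (single consonants are always licit onsets).
V2 /u/ – V3 /i/: /pb/ — longest licit onset from the right is /b/, leaving /p/ as coda.
V3 /i/ – V4 /e/: cluster /msl/ — the longest permitted-onset suffix is /sl/; onset = /sl/, preceding coda = /m/.
V4 /e/ – V5 /e/: cluster /dgsm/ — the longest permitted-onset suffix is /sm/; onset = /sm/, preceding coda = /dg/.
Putting it together: ge.bup.bim.sledg.smemv.
Mapping each syllable to C/V: /ge/ → CV, /bup/ → CVC, /bim/ → CVC, /sledg/ → CCVCC, /smemv/ → CCVCC.

CV.CVC.CVC.CCVCC.CCVCC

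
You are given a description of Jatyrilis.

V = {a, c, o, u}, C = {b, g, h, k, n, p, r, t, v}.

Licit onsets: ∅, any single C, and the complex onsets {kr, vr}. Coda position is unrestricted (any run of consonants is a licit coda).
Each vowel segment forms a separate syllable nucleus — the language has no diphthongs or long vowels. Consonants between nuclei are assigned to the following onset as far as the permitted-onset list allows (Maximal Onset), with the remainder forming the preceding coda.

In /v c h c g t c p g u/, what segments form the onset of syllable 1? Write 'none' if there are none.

Vowels present: c, c, c, u; each is a nucleus, giving 4 syllables.
V1 /c/ – V2 /c/: /h/ → onset of the next syllable (single consonants are always licit onsets).
V2 /c/ – V3 /c/: cluster /gt/ — the longest permitted-onset suffix is /t/; onset = /t/, preceding coda = /g/.
V3 /c/ – V4 /u/: /pg/ — longest licit onset from the right is /g/, leaving /p/ as coda.
Putting it together: vc.hcg.tcp.gu.
Syllable 1 is /vc/: onset /v/, nucleus /c/, coda ∅.

v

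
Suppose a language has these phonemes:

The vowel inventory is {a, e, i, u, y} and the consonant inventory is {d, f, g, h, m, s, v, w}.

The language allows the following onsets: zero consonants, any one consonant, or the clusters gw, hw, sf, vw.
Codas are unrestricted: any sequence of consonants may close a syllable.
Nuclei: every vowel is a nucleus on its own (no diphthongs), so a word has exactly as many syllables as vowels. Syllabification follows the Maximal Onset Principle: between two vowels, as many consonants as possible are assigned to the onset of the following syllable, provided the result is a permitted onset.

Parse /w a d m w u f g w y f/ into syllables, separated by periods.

wadm.wuf.gwyf

The vowels are a, u, y — 3 nuclei, so 3 syllables.
V1 /a/ – V2 /u/: /dmw/ — longest licit onset from the right is /w/, leaving /dm/ as coda.
V2 /u/ – V3 /y/: cluster /fgw/ — the longest permitted-onset suffix is /gw/; onset = /gw/, preceding coda = /f/.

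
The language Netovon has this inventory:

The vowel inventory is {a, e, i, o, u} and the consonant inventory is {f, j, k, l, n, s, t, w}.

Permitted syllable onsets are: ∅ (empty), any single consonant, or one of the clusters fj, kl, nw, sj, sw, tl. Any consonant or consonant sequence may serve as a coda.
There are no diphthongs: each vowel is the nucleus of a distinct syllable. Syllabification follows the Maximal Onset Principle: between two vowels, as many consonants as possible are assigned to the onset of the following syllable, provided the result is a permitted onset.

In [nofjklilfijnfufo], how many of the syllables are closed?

3

The vowels are o, i, i, u, o — 5 nuclei, so 5 syllables.
V1 /o/ – V2 /i/: cluster /fjkl/ — the longest permitted-onset suffix is /kl/; onset = /kl/, preceding coda = /fj/.
V2 /i/ – V3 /i/: /lf/ splits as /l/ + /f/ (/f/ is the longest suffix that is a licit onset).
V3 /i/ – V4 /u/: /jnf/ — longest licit onset from the right is /f/, leaving /jn/ as coda.
V4 /u/ – V5 /o/: /f/ is a single consonant, so it becomes the next onset.
Syllabification: nofj.klil.fijn.fu.fo.
Classifying each syllable: /nofj/ (closed), /klil/ (closed), /fijn/ (closed), /fu/ (open), /fo/ (open).
Closed syllables: 3.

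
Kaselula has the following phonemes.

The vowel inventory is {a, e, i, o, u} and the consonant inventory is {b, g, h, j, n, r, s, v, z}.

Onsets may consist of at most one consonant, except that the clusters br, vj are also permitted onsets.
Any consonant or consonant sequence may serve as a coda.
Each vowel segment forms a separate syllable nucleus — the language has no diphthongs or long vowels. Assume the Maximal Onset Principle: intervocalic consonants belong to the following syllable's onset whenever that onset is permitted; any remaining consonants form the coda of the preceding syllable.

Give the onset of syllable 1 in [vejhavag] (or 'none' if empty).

Nuclei (vowels): e, a, a → 3 syllables.
/e…a/ gap (V1→V2): /jh/ splits as /j/ + /h/ (/h/ is the longest suffix that is a licit onset).
/a…a/ gap (V2→V3): /v/ → onset of the next syllable (single consonants are always licit onsets).
Syllabification: vej.ha.vag.
Syllable 1 is /vej/: onset /v/, nucleus /e/, coda /j/.

v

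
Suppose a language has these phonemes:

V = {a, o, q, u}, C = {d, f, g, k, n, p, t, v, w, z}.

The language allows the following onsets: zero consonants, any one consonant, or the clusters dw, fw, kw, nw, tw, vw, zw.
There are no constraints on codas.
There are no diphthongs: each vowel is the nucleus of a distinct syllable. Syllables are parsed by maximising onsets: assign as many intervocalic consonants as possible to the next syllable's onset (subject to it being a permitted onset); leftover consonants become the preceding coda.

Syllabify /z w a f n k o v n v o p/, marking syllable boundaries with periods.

The vowels are a, o, o — 3 nuclei, so 3 syllables.
σ1/σ2 boundary: /fnk/ — longest licit onset from the right is /k/, leaving /fn/ as coda.
σ2/σ3 boundary: /vnv/; trying suffixes from longest down, /v/ is the first permitted one, so coda /vn/ | onset /v/.

zwafn.kovn.vop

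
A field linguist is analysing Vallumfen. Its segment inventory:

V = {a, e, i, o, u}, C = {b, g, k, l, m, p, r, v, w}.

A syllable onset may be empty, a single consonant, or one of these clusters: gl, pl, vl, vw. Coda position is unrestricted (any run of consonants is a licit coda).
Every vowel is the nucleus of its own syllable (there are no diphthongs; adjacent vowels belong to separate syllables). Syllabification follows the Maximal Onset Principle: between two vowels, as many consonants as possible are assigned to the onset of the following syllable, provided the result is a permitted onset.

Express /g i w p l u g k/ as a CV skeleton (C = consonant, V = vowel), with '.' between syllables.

CVC.CCVCC

Vowels present: i, u; each is a nucleus, giving 2 syllables.
V1 /i/ – V2 /u/: /wpl/ splits as /w/ + /pl/ (/pl/ is the longest suffix that is a licit onset).
So the parse is giw.plugk.
Mapping each syllable to C/V: /giw/ → CVC, /plugk/ → CCVCC.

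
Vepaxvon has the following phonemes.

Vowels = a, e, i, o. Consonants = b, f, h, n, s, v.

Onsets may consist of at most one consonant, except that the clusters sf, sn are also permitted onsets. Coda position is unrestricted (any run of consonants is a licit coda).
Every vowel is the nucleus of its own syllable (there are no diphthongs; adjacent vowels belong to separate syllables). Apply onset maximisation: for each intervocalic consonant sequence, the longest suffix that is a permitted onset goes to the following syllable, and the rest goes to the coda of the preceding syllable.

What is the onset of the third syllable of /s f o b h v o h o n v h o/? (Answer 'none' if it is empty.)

Nuclei (vowels): o, o, o, o → 4 syllables.
σ1/σ2 boundary: /bhv/ — longest licit onset from the right is /v/, leaving /bh/ as coda.
σ2/σ3 boundary: /h/ is a single consonant, so it becomes the next onset.
σ3/σ4 boundary: /nvh/ — longest licit onset from the right is /h/, leaving /nv/ as coda.
Result: sfobh.vo.honv.ho.
Syllable 3 is /honv/: onset /h/, nucleus /o/, coda /nv/.

h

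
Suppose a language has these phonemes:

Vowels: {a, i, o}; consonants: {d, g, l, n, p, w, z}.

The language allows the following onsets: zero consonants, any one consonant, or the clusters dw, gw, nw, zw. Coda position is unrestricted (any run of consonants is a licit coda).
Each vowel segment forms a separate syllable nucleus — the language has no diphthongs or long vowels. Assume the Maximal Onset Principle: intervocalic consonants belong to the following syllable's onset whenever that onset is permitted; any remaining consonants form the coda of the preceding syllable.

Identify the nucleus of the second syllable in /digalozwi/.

Nuclei (vowels): i, a, o, i → 4 syllables.
The second nucleus (vowel 2 from the left) is /a/.

a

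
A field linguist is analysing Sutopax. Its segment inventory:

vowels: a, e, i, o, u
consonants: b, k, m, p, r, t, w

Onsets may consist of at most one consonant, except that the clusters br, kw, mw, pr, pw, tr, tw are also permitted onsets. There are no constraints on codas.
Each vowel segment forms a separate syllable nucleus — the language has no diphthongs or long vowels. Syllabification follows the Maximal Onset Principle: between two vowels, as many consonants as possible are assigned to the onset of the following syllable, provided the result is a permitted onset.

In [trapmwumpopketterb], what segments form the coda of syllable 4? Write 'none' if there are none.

The vowels are a, u, o, e, e — 5 nuclei, so 5 syllables.
Between /a/ (V1) and /u/ (V2): /pmw/; trying suffixes from longest down, /mw/ is the first permitted one, so coda /p/ | onset /mw/.
Between /u/ (V2) and /o/ (V3): cluster /mp/ — the longest permitted-onset suffix is /p/; onset = /p/, preceding coda = /m/.
Between /o/ (V3) and /e/ (V4): /pk/ — longest licit onset from the right is /k/, leaving /p/ as coda.
Between /e/ (V4) and /e/ (V5): cluster /tt/ — the longest permitted-onset suffix is /t/; onset = /t/, preceding coda = /t/.
Syllabification: trap.mwum.pop.ket.terb.
Syllable 4 is /ket/: onset /k/, nucleus /e/, coda /t/.

t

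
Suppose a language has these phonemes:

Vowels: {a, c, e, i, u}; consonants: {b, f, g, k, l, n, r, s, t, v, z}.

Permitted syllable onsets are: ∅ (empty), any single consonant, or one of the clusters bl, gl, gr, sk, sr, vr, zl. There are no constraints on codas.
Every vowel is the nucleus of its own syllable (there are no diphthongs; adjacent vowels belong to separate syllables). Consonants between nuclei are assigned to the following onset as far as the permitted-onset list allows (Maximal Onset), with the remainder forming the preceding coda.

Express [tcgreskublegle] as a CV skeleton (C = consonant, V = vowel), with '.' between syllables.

CV.CCV.CCV.CCV.CCV

The vowels are c, e, u, e, e — 5 nuclei, so 5 syllables.
/c…e/ gap (V1→V2): /gr/ — entire cluster is a permitted onset → onset /gr/, coda ∅.
/e…u/ gap (V2→V3): /sk/ — entire cluster is a permitted onset → onset /sk/, coda ∅.
/u…e/ gap (V3→V4): /bl/ is a licit onset in full, so it all attaches to the next syllable.
/e…e/ gap (V4→V5): /gl/ — entire cluster is a permitted onset → onset /gl/, coda ∅.
Syllabification: tc.gre.sku.ble.gle.
Mapping each syllable to C/V: /tc/ → CV, /gre/ → CCV, /sku/ → CCV, /ble/ → CCV, /gle/ → CCV.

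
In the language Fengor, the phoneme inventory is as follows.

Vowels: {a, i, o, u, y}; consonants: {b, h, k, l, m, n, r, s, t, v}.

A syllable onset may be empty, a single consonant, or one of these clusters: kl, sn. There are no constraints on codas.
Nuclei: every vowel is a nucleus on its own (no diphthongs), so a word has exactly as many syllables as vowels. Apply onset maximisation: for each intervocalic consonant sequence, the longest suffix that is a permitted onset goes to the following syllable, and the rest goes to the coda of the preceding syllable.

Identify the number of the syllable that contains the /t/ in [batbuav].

1

Vowels present: a, u, a; each is a nucleus, giving 3 syllables.
/a…u/ gap (V1→V2): cluster /tb/ — the longest permitted-onset suffix is /b/; onset = /b/, preceding coda = /t/.
/u…a/ gap (V2→V3): hiatus — the boundary sits between the two vowels.
Result: bat.bu.av.
The /t/ is in the coda of syllable 1 (/bat/).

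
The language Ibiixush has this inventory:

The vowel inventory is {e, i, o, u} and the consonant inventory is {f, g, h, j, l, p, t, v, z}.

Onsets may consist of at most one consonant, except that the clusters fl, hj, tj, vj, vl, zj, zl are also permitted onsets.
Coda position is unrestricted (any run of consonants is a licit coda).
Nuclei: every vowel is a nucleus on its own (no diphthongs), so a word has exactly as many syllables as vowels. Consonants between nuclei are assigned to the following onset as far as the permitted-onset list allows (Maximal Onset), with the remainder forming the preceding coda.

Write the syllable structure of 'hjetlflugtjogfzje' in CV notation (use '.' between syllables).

The vowels are e, u, o, e — 4 nuclei, so 4 syllables.
V1 /e/ – V2 /u/: /tlfl/ splits as /tl/ + /fl/ (/fl/ is the longest suffix that is a licit onset).
V2 /u/ – V3 /o/: /gtj/ splits as /g/ + /tj/ (/tj/ is the longest suffix that is a licit onset).
V3 /o/ – V4 /e/: /gfzj/ — longest licit onset from the right is /zj/, leaving /gf/ as coda.
So the parse is hjetl.flug.tjogf.zje.
Mapping each syllable to C/V: /hjetl/ → CCVCC, /flug/ → CCVC, /tjogf/ → CCVCC, /zje/ → CCV.

CCVCC.CCVC.CCVCC.CCV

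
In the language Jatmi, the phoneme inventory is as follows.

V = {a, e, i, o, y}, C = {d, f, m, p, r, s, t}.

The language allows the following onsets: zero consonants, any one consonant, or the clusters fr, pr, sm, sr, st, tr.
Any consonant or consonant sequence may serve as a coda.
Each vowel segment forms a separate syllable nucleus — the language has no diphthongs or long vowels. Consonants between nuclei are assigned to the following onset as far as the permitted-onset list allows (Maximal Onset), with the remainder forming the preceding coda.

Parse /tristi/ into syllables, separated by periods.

Nuclei (vowels): i, i → 2 syllables.
Between /i/ (V1) and /i/ (V2): cluster /st/ — /st/ is itself a permitted onset, so the whole cluster goes right; preceding coda = ∅.

tri.sti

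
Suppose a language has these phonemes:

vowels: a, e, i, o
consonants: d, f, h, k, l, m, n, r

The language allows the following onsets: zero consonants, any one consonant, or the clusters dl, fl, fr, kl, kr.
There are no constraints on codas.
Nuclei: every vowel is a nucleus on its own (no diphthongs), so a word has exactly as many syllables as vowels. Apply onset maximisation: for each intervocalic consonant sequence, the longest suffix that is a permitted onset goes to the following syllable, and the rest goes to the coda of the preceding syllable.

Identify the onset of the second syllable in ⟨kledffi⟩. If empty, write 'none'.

f

Nuclei (vowels): e, i → 2 syllables.
V1 /e/ – V2 /i/: /dff/ — longest licit onset from the right is /f/, leaving /df/ as coda.
So the parse is kledf.fi.
Syllable 2 is /fi/: onset /f/, nucleus /i/, coda ∅.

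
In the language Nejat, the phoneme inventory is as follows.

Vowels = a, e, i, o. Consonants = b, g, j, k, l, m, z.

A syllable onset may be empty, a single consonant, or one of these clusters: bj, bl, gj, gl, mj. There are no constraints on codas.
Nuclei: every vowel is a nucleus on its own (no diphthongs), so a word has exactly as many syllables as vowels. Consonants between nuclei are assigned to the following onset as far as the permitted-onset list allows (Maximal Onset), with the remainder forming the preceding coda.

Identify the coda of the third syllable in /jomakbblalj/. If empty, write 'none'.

Vowels present: o, a, a; each is a nucleus, giving 3 syllables.
/o…a/ gap (V1→V2): /m/ → onset of the next syllable (single consonants are always licit onsets).
/a…a/ gap (V2→V3): /kbbl/; trying suffixes from longest down, /bl/ is the first permitted one, so coda /kb/ | onset /bl/.
So the parse is jo.makb.blalj.
Syllable 3 is /blalj/: onset /bl/, nucleus /a/, coda /lj/.

lj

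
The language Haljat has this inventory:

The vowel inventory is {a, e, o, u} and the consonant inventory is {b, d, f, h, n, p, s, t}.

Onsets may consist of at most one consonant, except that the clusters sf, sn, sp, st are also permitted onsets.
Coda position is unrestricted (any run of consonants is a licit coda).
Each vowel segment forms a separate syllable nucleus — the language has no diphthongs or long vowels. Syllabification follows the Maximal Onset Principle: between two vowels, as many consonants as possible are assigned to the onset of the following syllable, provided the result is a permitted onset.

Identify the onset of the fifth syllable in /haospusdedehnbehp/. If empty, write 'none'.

Vowels present: a, o, u, e, e, e; each is a nucleus, giving 6 syllables.
V1 /a/ – V2 /o/: nothing intervenes; syllable break is V.V.
V2 /o/ – V3 /u/: /sp/ is a licit onset in full, so it all attaches to the next syllable.
V3 /u/ – V4 /e/: cluster /sd/ — the longest permitted-onset suffix is /d/; onset = /d/, preceding coda = /s/.
V4 /e/ – V5 /e/: just /d/ — single C goes to the following onset.
V5 /e/ – V6 /e/: cluster /hnb/ — the longest permitted-onset suffix is /b/; onset = /b/, preceding coda = /hn/.
Syllabification: ha.o.spus.de.dehn.behp.
Syllable 5 is /dehn/: onset /d/, nucleus /e/, coda /hn/.

d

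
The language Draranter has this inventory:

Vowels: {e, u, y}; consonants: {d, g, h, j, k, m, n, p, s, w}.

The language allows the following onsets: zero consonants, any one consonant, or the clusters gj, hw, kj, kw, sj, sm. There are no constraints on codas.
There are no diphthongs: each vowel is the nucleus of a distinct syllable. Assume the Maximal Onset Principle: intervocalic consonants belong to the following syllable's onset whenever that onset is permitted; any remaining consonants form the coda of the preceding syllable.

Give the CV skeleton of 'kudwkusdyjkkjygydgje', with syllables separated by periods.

CVCC.CVC.CVCC.CCV.CVC.CCV

The vowels are u, u, y, y, y, e — 6 nuclei, so 6 syllables.
/u…u/ gap (V1→V2): /dwk/ — longest licit onset from the right is /k/, leaving /dw/ as coda.
/u…y/ gap (V2→V3): /sd/; trying suffixes from longest down, /d/ is the first permitted one, so coda /s/ | onset /d/.
/y…y/ gap (V3→V4): /jkkj/ splits as /jk/ + /kj/ (/kj/ is the longest suffix that is a licit onset).
/y…y/ gap (V4→V5): just /g/ — single C goes to the following onset.
/y…e/ gap (V5→V6): /dgj/; trying suffixes from longest down, /gj/ is the first permitted one, so coda /d/ | onset /gj/.
So the parse is kudw.kus.dyjk.kjy.gyd.gje.
Mapping each syllable to C/V: /kudw/ → CVCC, /kus/ → CVC, /dyjk/ → CVCC, /kjy/ → CCV, /gyd/ → CVC, /gje/ → CCV.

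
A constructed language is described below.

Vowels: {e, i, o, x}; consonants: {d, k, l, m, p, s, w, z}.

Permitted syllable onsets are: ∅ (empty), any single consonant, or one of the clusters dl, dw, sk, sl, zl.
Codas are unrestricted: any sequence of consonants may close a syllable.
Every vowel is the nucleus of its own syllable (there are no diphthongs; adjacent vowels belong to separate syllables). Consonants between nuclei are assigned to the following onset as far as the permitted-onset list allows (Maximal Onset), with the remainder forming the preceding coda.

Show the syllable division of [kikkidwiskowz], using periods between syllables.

kik.ki.dwi.skowz

Nuclei (vowels): i, i, i, o → 4 syllables.
σ1/σ2 boundary: /kk/ — longest licit onset from the right is /k/, leaving /k/ as coda.
σ2/σ3 boundary: cluster /dw/ — /dw/ is itself a permitted onset, so the whole cluster goes right; preceding coda = ∅.
σ3/σ4 boundary: /sk/ — entire cluster is a permitted onset → onset /sk/, coda ∅.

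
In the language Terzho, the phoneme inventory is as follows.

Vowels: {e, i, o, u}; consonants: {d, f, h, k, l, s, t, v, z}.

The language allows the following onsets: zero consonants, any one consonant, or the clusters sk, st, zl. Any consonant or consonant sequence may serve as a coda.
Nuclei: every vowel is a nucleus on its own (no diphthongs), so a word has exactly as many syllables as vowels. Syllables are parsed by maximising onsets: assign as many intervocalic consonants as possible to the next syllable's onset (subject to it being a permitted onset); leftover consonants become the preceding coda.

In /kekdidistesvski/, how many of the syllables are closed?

2

The vowels are e, i, i, e, i — 5 nuclei, so 5 syllables.
σ1/σ2 boundary: /kd/ — longest licit onset from the right is /d/, leaving /k/ as coda.
σ2/σ3 boundary: just /d/ — single C goes to the following onset.
σ3/σ4 boundary: cluster /st/ — /st/ is itself a permitted onset, so the whole cluster goes right; preceding coda = ∅.
σ4/σ5 boundary: /svsk/ splits as /sv/ + /sk/ (/sk/ is the longest suffix that is a licit onset).
Result: kek.di.di.stesv.ski.
Classifying each syllable: /kek/ (closed), /di/ (open), /di/ (open), /stesv/ (closed), /ski/ (open).
Closed syllables: 2.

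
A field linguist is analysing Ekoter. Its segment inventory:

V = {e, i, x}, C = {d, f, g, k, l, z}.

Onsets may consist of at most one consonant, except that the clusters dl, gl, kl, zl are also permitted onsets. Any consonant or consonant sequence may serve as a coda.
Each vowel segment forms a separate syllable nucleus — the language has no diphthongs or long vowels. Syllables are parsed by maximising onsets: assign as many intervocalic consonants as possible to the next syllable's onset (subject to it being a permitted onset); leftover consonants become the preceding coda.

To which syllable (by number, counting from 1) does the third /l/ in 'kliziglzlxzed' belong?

The vowels are i, i, x, e — 4 nuclei, so 4 syllables.
Between /i/ (V1) and /i/ (V2): just /z/ — single C goes to the following onset.
Between /i/ (V2) and /x/ (V3): /glzl/; trying suffixes from longest down, /zl/ is the first permitted one, so coda /gl/ | onset /zl/.
Between /x/ (V3) and /e/ (V4): /z/ is a single consonant, so it becomes the next onset.
So the parse is kli.zigl.zlx.zed.
The third /l/ is in the onset of syllable 3 (/zlx/).

3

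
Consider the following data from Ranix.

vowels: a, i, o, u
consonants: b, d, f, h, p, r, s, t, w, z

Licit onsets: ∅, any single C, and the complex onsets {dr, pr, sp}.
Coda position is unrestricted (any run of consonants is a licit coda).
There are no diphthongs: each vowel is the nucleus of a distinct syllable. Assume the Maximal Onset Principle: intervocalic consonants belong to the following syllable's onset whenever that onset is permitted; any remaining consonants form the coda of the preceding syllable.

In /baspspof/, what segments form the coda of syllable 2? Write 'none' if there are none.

Vowels present: a, o; each is a nucleus, giving 2 syllables.
V1 /a/ – V2 /o/: /spsp/; trying suffixes from longest down, /sp/ is the first permitted one, so coda /sp/ | onset /sp/.
Putting it together: basp.spof.
Syllable 2 is /spof/: onset /sp/, nucleus /o/, coda /f/.

f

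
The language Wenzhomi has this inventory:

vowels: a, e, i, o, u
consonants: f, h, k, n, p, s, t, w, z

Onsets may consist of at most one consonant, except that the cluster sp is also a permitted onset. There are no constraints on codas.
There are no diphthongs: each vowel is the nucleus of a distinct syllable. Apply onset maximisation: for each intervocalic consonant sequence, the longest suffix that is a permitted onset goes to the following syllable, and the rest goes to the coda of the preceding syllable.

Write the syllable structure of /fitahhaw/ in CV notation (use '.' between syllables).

CV.CVC.CVC

Vowels present: i, a, a; each is a nucleus, giving 3 syllables.
Between /i/ (V1) and /a/ (V2): /t/ is a single consonant, so it becomes the next onset.
Between /a/ (V2) and /a/ (V3): /hh/; trying suffixes from longest down, /h/ is the first permitted one, so coda /h/ | onset /h/.
Syllabification: fi.tah.haw.
Mapping each syllable to C/V: /fi/ → CV, /tah/ → CVC, /haw/ → CVC.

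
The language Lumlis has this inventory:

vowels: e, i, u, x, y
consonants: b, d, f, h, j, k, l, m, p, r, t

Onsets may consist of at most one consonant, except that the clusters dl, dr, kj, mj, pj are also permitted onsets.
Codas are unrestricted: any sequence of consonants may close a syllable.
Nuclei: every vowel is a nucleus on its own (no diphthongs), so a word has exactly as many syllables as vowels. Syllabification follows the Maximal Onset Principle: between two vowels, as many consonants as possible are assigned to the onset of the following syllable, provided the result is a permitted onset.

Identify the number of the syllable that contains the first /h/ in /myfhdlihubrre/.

Nuclei (vowels): y, i, u, e → 4 syllables.
σ1/σ2 boundary: /fhdl/; trying suffixes from longest down, /dl/ is the first permitted one, so coda /fh/ | onset /dl/.
σ2/σ3 boundary: just /h/ — single C goes to the following onset.
σ3/σ4 boundary: cluster /brr/ — the longest permitted-onset suffix is /r/; onset = /r/, preceding coda = /br/.
Syllabification: myfh.dli.hubr.re.
The first /h/ is in the coda of syllable 1 (/myfh/).

1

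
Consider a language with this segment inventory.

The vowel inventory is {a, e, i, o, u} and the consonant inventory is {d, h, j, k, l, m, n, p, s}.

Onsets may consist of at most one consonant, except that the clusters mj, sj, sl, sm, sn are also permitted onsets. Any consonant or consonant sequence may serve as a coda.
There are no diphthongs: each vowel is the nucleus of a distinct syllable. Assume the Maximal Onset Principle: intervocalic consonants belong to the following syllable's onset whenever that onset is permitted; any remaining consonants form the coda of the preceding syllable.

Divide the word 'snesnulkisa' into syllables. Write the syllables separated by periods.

sne.snul.ki.sa

The vowels are e, u, i, a — 4 nuclei, so 4 syllables.
σ1/σ2 boundary: cluster /sn/ — /sn/ is itself a permitted onset, so the whole cluster goes right; preceding coda = ∅.
σ2/σ3 boundary: /lk/; trying suffixes from longest down, /k/ is the first permitted one, so coda /l/ | onset /k/.
σ3/σ4 boundary: /s/ is a single consonant, so it becomes the next onset.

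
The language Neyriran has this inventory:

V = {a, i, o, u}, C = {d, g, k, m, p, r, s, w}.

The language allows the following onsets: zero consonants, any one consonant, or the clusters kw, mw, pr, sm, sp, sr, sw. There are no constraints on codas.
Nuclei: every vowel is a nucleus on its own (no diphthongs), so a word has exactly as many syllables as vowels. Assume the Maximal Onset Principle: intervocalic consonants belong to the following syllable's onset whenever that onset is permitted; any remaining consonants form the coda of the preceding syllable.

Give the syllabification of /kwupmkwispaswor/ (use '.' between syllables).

kwupm.kwi.spa.swor

Vowels present: u, i, a, o; each is a nucleus, giving 4 syllables.
V1 /u/ – V2 /i/: /pmkw/ — longest licit onset from the right is /kw/, leaving /pm/ as coda.
V2 /i/ – V3 /a/: cluster /sp/ — /sp/ is itself a permitted onset, so the whole cluster goes right; preceding coda = ∅.
V3 /a/ – V4 /o/: cluster /sw/ — /sw/ is itself a permitted onset, so the whole cluster goes right; preceding coda = ∅.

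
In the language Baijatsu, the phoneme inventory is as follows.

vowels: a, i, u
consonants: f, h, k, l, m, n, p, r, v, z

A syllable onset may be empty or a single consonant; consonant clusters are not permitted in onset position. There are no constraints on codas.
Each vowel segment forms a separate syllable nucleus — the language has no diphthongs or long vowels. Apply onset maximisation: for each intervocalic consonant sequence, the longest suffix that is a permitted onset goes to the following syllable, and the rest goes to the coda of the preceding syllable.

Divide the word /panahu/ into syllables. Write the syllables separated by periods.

Nuclei (vowels): a, a, u → 3 syllables.
Between /a/ (V1) and /a/ (V2): /n/ is a single consonant, so it becomes the next onset.
Between /a/ (V2) and /u/ (V3): /h/ is a single consonant, so it becomes the next onset.

pa.na.hu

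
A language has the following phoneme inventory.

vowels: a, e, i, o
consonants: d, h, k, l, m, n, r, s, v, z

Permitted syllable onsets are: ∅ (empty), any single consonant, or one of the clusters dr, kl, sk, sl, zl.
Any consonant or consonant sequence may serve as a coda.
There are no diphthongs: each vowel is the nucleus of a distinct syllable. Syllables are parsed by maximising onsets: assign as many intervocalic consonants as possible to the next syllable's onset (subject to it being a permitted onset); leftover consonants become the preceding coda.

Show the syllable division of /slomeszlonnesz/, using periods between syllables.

Vowels present: o, e, o, e; each is a nucleus, giving 4 syllables.
Between /o/ (V1) and /e/ (V2): /m/ → onset of the next syllable (single consonants are always licit onsets).
Between /e/ (V2) and /o/ (V3): /szl/ splits as /s/ + /zl/ (/zl/ is the longest suffix that is a licit onset).
Between /o/ (V3) and /e/ (V4): /nn/ splits as /n/ + /n/ (/n/ is the longest suffix that is a licit onset).

slo.mes.zlon.nesz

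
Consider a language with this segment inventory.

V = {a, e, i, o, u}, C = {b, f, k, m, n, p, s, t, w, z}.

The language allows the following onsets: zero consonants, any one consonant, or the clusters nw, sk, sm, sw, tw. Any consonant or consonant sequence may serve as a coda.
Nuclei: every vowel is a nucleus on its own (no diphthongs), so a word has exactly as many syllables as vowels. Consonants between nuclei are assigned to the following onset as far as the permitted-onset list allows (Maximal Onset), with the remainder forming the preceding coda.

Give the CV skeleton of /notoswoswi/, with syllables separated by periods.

CV.CV.CCV.CCV

Nuclei (vowels): o, o, o, i → 4 syllables.
σ1/σ2 boundary: /t/ is a single consonant, so it becomes the next onset.
σ2/σ3 boundary: /sw/ — entire cluster is a permitted onset → onset /sw/, coda ∅.
σ3/σ4 boundary: cluster /sw/ — /sw/ is itself a permitted onset, so the whole cluster goes right; preceding coda = ∅.
Syllabification: no.to.swo.swi.
Mapping each syllable to C/V: /no/ → CV, /to/ → CV, /swo/ → CCV, /swi/ → CCV.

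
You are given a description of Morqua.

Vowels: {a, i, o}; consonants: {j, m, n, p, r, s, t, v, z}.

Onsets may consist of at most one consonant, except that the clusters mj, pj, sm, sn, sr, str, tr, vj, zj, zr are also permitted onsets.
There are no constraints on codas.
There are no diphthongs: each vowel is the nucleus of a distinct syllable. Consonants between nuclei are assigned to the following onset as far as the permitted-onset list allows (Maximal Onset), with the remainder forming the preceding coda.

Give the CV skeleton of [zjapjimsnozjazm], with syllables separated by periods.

Nuclei (vowels): a, i, o, a → 4 syllables.
V1 /a/ – V2 /i/: /pj/ — entire cluster is a permitted onset → onset /pj/, coda ∅.
V2 /i/ – V3 /o/: /msn/; trying suffixes from longest down, /sn/ is the first permitted one, so coda /m/ | onset /sn/.
V3 /o/ – V4 /a/: /zj/ is a licit onset in full, so it all attaches to the next syllable.
Syllabification: zja.pjim.sno.zjazm.
Mapping each syllable to C/V: /zja/ → CCV, /pjim/ → CCVC, /sno/ → CCV, /zjazm/ → CCVCC.

CCV.CCVC.CCV.CCVCC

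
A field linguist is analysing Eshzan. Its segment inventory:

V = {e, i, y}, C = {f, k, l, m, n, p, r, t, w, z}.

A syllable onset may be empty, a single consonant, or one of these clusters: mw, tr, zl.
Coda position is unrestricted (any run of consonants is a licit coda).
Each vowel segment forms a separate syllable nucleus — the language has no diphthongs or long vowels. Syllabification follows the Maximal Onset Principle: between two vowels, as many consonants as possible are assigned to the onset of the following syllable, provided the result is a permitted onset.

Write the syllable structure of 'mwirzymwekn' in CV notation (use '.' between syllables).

Nuclei (vowels): i, y, e → 3 syllables.
/i…y/ gap (V1→V2): /rz/ — longest licit onset from the right is /z/, leaving /r/ as coda.
/y…e/ gap (V2→V3): cluster /mw/ — /mw/ is itself a permitted onset, so the whole cluster goes right; preceding coda = ∅.
Putting it together: mwir.zy.mwekn.
Mapping each syllable to C/V: /mwir/ → CCVC, /zy/ → CV, /mwekn/ → CCVCC.

CCVC.CV.CCVCC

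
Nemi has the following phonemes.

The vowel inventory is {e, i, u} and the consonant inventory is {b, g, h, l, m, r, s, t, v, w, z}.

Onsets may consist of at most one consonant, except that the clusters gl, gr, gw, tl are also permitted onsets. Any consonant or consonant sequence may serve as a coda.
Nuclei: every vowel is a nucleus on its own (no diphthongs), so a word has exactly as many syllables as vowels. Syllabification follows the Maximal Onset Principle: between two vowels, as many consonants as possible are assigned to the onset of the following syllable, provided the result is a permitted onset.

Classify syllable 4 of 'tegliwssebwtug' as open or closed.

closed

The vowels are e, i, e, u — 4 nuclei, so 4 syllables.
σ1/σ2 boundary: cluster /gl/ — /gl/ is itself a permitted onset, so the whole cluster goes right; preceding coda = ∅.
σ2/σ3 boundary: /wss/ splits as /ws/ + /s/ (/s/ is the longest suffix that is a licit onset).
σ3/σ4 boundary: /bwt/ splits as /bw/ + /t/ (/t/ is the longest suffix that is a licit onset).
So the parse is te.gliws.sebw.tug.
Syllable 4 is /tug/ with coda /g/, so it is closed.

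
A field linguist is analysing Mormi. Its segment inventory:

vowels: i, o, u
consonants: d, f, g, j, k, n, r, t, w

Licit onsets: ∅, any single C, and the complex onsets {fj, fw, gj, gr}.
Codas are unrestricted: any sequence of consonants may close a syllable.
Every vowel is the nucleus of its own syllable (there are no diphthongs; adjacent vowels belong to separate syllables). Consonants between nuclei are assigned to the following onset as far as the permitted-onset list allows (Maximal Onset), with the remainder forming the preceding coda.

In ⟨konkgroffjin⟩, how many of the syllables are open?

The vowels are o, o, i — 3 nuclei, so 3 syllables.
σ1/σ2 boundary: /nkgr/ splits as /nk/ + /gr/ (/gr/ is the longest suffix that is a licit onset).
σ2/σ3 boundary: cluster /ffj/ — the longest permitted-onset suffix is /fj/; onset = /fj/, preceding coda = /f/.
Syllabification: konk.grof.fjin.
Classifying each syllable: /konk/ (closed), /grof/ (closed), /fjin/ (closed).
Open syllables: 0.

0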